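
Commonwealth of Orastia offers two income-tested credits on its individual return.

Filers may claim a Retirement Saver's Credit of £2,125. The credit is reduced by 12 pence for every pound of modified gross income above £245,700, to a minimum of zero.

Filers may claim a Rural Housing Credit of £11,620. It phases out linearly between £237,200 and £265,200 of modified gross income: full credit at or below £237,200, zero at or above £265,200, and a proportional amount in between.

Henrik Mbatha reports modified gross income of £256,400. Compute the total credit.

Retirement Saver's Credit: 12% of the £10,700 excess over £245,700 is £1,284; credit = £2,125 − £1,284 = £841.
Rural Housing Credit: £256,400 is £19,200 into a £28,000 phase-out range, leaving 8,800/28,000 of the credit: £11,620 × 8,800/28,000 = £3,652.
Total: £841 + £3,652 = £4,493.

£4,493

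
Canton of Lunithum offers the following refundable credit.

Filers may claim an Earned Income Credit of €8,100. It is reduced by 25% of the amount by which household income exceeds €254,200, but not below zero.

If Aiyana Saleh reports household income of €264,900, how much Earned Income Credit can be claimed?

€5,425

Earned Income Credit: 25% of the €10,700 excess over €254,200 is €2,675; credit = €8,100 − €2,675 = €5,425.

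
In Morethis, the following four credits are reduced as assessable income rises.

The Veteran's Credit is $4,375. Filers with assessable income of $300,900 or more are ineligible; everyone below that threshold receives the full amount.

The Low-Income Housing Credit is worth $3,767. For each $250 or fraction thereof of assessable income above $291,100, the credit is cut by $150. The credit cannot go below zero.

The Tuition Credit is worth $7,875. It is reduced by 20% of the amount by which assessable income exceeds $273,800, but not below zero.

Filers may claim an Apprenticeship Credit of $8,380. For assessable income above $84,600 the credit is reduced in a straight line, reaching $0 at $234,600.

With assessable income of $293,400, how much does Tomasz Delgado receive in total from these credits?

$10,597

Veteran's Credit: $293,400 is below the $300,900 cutoff, so the full $4,375 applies.
Low-Income Housing Credit: income exceeds $291,100 by $2,300, which is 10 full-or-partial $250 increments; reduction = 10 × $150 = $1,500, leaving $2,267.
Tuition Credit: 20% of the $19,600 excess over $273,800 is $3,920; credit = $7,875 − $3,920 = $3,955.
Apprenticeship Credit: $293,400 is at or above $234,600, so the credit is $0.
Total: $4,375 + $2,267 + $3,955 + $0 = $10,597.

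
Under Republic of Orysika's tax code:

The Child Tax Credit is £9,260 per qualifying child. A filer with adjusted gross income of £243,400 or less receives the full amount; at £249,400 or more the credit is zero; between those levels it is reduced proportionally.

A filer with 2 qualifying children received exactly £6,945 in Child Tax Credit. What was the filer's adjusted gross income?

£247,150

Full credit = 2 × £9,260 = £18,520.
£6,945 is 6,945/18,520 of the full £18,520, so 11,575/18,520 of the £6,000 range has been used: income = £243,400 + £6,000 × 11,575/18,520 = £247,150.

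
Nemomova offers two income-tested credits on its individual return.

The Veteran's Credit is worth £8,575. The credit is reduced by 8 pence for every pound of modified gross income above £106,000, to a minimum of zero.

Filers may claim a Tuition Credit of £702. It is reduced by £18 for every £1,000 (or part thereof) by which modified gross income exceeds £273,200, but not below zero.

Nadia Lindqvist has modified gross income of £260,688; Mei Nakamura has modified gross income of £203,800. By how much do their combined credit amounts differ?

Nadia (£260,688): Veteran's Credit: 8% of the £154,688 excess over £106,000 is £12,375.04 ≥ base, so the credit is £0. Tuition Credit: £260,688 is at or below the £273,200 threshold, so the full £702 applies. total £0 + £702 = £702
Mei (£203,800): Veteran's Credit: 8% of the £97,800 excess over £106,000 is £7,824; credit = £8,575 − £7,824 = £751. Tuition Credit: £203,800 is at or below the £273,200 threshold, so the full £702 applies. total £751 + £702 = £1,453
Difference: |£702 − £1,453| = £751.

£751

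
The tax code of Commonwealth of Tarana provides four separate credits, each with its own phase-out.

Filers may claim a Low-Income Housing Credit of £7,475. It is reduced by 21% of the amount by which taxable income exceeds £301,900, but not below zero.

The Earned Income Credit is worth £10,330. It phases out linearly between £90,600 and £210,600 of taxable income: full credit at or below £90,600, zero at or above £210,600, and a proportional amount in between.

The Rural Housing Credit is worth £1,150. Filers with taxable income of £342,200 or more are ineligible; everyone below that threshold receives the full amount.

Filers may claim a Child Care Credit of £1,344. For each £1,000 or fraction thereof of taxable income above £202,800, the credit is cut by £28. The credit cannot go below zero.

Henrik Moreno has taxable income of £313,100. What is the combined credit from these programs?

£6,273

Low-Income Housing Credit: 21% of the £11,200 excess over £301,900 is £2,352; credit = £7,475 − £2,352 = £5,123.
Earned Income Credit: £313,100 is at or above £210,600, so the credit is £0.
Rural Housing Credit: £313,100 is below the £342,200 cutoff, so the full £1,150 applies.
Child Care Credit: income exceeds £202,800 by £110,300 → 111 increments × £28 = £3,108 ≥ base, so the credit is £0.
Total: £5,123 + £0 + £1,150 + £0 = £6,273.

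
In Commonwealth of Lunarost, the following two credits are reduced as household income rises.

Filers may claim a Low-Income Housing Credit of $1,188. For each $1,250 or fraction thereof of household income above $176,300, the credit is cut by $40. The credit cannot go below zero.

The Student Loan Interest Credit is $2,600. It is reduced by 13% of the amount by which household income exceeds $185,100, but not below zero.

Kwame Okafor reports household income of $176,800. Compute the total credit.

$3,748

Low-Income Housing Credit: income exceeds $176,300 by $500, which is 1 full-or-partial $1,250 increment; reduction = 1 × $40 = $40, leaving $1,148.
Student Loan Interest Credit: $176,800 is at or below the $185,100 threshold, so the full $2,600 applies.
Total: $1,148 + $2,600 = $3,748.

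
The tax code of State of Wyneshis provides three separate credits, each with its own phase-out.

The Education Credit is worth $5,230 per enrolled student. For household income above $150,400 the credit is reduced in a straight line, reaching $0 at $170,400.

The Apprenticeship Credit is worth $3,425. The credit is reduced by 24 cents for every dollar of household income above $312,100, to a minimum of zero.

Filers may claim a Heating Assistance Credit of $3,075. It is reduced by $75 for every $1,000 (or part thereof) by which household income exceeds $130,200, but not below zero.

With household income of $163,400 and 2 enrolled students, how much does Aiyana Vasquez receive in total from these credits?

$7,611

Education Credit: base = 2 × $5,230 = $10,460. $163,400 is $13,000 into a $20,000 phase-out range, leaving 7,000/20,000 of the credit: $10,460 × 7,000/20,000 = $3,661.
Apprenticeship Credit: $163,400 is at or below the $312,100 threshold, so the full $3,425 applies.
Heating Assistance Credit: income exceeds $130,200 by $33,200, which is 34 full-or-partial $1,000 increments; reduction = 34 × $75 = $2,550, leaving $525.
Total: $3,661 + $3,425 + $525 = $7,611.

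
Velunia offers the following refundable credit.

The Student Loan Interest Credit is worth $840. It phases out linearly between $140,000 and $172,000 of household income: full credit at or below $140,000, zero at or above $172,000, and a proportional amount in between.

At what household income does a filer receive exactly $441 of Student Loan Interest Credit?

$155,200

$441 is 441/840 of the full $840, so 399/840 of the $32,000 range has been used: income = $140,000 + $32,000 × 399/840 = $155,200.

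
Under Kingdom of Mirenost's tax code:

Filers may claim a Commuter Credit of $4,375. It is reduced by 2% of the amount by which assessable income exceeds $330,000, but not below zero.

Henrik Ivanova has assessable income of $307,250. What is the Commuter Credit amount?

Commuter Credit: $307,250 is at or below the $330,000 threshold, so the full $4,375 applies.

$4,375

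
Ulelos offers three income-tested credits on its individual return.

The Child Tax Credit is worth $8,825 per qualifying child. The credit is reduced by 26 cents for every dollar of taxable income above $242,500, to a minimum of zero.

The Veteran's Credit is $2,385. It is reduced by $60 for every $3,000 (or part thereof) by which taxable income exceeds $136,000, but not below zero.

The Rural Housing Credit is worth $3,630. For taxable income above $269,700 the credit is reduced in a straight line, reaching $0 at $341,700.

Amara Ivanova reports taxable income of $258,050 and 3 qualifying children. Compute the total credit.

Child Tax Credit: base = 3 × $8,825 = $26,475. 26% of the $15,550 excess over $242,500 is $4,043; credit = $26,475 − $4,043 = $22,432.
Veteran's Credit: income exceeds $136,000 by $122,050 → 41 increments × $60 = $2,460 ≥ base, so the credit is $0.
Rural Housing Credit: $258,050 is at or below the $269,700 threshold, so the full $3,630 applies.
Total: $22,432 + $0 + $3,630 = $26,062.

$26,062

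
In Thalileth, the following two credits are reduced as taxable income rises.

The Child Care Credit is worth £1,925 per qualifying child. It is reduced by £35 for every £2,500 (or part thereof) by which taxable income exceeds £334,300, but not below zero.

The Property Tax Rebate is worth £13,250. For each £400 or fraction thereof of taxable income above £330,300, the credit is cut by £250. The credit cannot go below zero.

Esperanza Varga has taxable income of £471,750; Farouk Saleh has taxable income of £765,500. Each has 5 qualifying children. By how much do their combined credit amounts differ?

Esperanza (£471,750): Child Care Credit: base = 5 × £1,925 = £9,625. income exceeds £334,300 by £137,450, which is 55 full-or-partial £2,500 increments; reduction = 55 × £35 = £1,925, leaving £7,700. Property Tax Rebate: income exceeds £330,300 by £141,450 → 354 increments × £250 = £88,500 ≥ base, so the credit is £0. total £7,700 + £0 = £7,700
Farouk (£765,500): Child Care Credit: base = 5 × £1,925 = £9,625. income exceeds £334,300 by £431,200, which is 173 full-or-partial £2,500 increments; reduction = 173 × £35 = £6,055, leaving £3,570. Property Tax Rebate: income exceeds £330,300 by £435,200 → 1088 increments × £250 = £272,000 ≥ base, so the credit is £0. total £3,570 + £0 = £3,570
Difference: |£7,700 − £3,570| = £4,130.

£4,130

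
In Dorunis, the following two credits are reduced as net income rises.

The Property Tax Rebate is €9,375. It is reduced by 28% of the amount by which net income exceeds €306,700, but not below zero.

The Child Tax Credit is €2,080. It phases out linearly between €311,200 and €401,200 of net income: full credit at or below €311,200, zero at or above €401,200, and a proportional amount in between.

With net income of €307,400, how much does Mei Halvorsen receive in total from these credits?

Property Tax Rebate: 28% of the €700 excess over €306,700 is €196; credit = €9,375 − €196 = €9,179.
Child Tax Credit: €307,400 is at or below the €311,200 threshold, so the full €2,080 applies.
Total: €9,179 + €2,080 = €11,259.

€11,259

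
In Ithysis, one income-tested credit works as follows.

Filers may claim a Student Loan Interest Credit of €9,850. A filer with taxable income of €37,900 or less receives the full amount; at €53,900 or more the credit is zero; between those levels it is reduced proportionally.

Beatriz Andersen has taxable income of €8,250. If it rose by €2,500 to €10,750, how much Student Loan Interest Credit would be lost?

At €8,250 — €8,250 is at or below the €37,900 threshold, so the full €9,850 applies.
At €10,750 — €10,750 is at or below the €37,900 threshold, so the full €9,850 applies.
Lost: €9,850 − €9,850 = €0.

€0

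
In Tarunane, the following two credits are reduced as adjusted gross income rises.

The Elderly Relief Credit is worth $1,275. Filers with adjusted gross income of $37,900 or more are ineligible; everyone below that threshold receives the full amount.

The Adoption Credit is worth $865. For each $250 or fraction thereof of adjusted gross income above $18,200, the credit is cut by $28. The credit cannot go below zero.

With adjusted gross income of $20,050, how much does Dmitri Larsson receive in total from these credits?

$1,916

Elderly Relief Credit: $20,050 is below the $37,900 cutoff, so the full $1,275 applies.
Adoption Credit: income exceeds $18,200 by $1,850, which is 8 full-or-partial $250 increments; reduction = 8 × $28 = $224, leaving $641.
Total: $1,275 + $641 = $1,916.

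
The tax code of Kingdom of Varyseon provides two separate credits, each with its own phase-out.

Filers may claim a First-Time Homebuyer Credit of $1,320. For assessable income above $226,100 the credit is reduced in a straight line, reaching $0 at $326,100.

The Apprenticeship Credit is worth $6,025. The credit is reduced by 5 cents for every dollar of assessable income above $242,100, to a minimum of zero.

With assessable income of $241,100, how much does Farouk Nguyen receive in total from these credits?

$7,147

First-Time Homebuyer Credit: $241,100 is $15,000 into a $100,000 phase-out range, leaving 85,000/100,000 of the credit: $1,320 × 85,000/100,000 = $1,122.
Apprenticeship Credit: $241,100 is at or below the $242,100 threshold, so the full $6,025 applies.
Total: $1,122 + $6,025 = $7,147.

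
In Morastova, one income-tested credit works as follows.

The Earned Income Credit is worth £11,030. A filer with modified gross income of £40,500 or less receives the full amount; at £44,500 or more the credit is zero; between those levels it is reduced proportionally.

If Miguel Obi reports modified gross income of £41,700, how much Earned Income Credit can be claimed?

£7,721

Earned Income Credit: £41,700 is £1,200 into a £4,000 phase-out range, leaving 2,800/4,000 of the credit: £11,030 × 2,800/4,000 = £7,721.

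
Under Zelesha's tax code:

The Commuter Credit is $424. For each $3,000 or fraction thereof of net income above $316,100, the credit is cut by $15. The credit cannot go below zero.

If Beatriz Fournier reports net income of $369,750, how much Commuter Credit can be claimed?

Commuter Credit: income exceeds $316,100 by $53,650, which is 18 full-or-partial $3,000 increments; reduction = 18 × $15 = $270, leaving $154.

$154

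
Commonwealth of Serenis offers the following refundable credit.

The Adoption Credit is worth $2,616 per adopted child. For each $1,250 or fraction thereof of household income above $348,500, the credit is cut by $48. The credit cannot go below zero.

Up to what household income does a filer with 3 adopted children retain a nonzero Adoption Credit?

Full credit = 3 × $2,616 = $7,848.
After 163 increments the reduction is 163 × $48 = $7,824, leaving $24; one more increment wipes it out. Increment 163 ends at excess 163 × $1,250 = $203,750, so the highest qualifying income is $348,500 + $203,750 = $552,250.

$552,250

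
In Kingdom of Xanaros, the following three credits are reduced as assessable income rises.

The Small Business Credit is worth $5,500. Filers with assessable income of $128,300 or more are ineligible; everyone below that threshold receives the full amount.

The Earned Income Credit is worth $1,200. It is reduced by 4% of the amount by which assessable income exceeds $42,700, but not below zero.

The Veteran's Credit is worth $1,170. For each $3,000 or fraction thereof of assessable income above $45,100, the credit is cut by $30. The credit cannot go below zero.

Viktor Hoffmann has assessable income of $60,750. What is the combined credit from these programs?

$6,968

Small Business Credit: $60,750 is below the $128,300 cutoff, so the full $5,500 applies.
Earned Income Credit: 4% of the $18,050 excess over $42,700 is $722; credit = $1,200 − $722 = $478.
Veteran's Credit: income exceeds $45,100 by $15,650, which is 6 full-or-partial $3,000 increments; reduction = 6 × $30 = $180, leaving $990.
Total: $5,500 + $478 + $990 = $6,968.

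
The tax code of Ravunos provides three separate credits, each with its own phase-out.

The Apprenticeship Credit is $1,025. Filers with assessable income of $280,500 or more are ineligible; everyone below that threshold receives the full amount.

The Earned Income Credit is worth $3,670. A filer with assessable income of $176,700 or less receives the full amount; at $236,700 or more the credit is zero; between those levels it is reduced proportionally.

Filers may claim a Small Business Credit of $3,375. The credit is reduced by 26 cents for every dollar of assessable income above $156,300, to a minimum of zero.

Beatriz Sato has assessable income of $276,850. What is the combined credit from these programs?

Apprenticeship Credit: $276,850 is below the $280,500 cutoff, so the full $1,025 applies.
Earned Income Credit: $276,850 is at or above $236,700, so the credit is $0.
Small Business Credit: 26% of the $120,550 excess over $156,300 is $31,343 ≥ base, so the credit is $0.
Total: $1,025 + $0 + $0 = $1,025.

$1,025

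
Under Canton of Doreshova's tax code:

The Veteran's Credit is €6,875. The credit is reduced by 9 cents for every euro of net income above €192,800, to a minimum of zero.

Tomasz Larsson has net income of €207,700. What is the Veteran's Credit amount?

€5,534

Veteran's Credit: 9% of the €14,900 excess over €192,800 is €1,341; credit = €6,875 − €1,341 = €5,534.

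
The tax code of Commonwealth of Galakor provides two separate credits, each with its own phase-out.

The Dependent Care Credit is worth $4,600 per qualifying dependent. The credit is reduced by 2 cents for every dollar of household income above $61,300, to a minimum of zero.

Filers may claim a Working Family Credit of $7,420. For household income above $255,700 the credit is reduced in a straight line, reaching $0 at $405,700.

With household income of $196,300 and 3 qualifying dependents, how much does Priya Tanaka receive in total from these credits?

Dependent Care Credit: base = 3 × $4,600 = $13,800. 2% of the $135,000 excess over $61,300 is $2,700; credit = $13,800 − $2,700 = $11,100.
Working Family Credit: $196,300 is at or below the $255,700 threshold, so the full $7,420 applies.
Total: $11,100 + $7,420 = $18,520.

$18,520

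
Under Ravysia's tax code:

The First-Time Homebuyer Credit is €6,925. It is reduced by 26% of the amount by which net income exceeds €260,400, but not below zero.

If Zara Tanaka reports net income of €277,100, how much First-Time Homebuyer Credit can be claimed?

€2,583

First-Time Homebuyer Credit: 26% of the €16,700 excess over €260,400 is €4,342; credit = €6,925 − €4,342 = €2,583.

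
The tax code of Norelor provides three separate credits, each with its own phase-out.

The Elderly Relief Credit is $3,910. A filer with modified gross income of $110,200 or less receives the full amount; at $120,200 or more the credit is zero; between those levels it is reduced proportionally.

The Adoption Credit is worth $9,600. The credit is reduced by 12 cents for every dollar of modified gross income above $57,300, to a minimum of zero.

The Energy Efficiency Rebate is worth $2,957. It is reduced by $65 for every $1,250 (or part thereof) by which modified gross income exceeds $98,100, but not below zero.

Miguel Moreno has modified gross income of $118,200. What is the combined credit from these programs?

Elderly Relief Credit: $118,200 is $8,000 into a $10,000 phase-out range, leaving 2,000/10,000 of the credit: $3,910 × 2,000/10,000 = $782.
Adoption Credit: 12% of the $60,900 excess over $57,300 is $7,308; credit = $9,600 − $7,308 = $2,292.
Energy Efficiency Rebate: income exceeds $98,100 by $20,100, which is 17 full-or-partial $1,250 increments; reduction = 17 × $65 = $1,105, leaving $1,852.
Total: $782 + $2,292 + $1,852 = $4,926.

$4,926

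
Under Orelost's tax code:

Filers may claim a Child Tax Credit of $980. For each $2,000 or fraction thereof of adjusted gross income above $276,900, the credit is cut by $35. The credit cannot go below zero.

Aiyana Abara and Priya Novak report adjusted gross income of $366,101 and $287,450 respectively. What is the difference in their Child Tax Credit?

Aiyana ($366,101): Child Tax Credit: income exceeds $276,900 by $89,201 → 45 increments × $35 = $1,575 ≥ base, so the credit is $0.
Priya ($287,450): Child Tax Credit: income exceeds $276,900 by $10,550, which is 6 full-or-partial $2,000 increments; reduction = 6 × $35 = $210, leaving $770.
Difference: |$0 − $770| = $770.

$770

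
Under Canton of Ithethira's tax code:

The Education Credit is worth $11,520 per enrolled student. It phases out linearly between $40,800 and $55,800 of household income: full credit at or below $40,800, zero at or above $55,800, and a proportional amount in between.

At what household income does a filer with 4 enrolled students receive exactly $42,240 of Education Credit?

$42,050

Full credit = 4 × $11,520 = $46,080.
$42,240 is 42,240/46,080 of the full $46,080, so 3,840/46,080 of the $15,000 range has been used: income = $40,800 + $15,000 × 3,840/46,080 = $42,050.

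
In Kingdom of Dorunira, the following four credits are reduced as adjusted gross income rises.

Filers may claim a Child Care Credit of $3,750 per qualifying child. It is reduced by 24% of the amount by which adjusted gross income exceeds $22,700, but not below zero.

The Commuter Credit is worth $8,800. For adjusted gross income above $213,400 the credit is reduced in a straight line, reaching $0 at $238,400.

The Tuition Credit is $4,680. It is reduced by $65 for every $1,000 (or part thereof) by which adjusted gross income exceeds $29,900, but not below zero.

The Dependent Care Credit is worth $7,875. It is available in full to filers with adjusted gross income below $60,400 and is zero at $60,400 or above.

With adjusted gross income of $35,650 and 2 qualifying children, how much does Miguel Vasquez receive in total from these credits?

Child Care Credit: base = 2 × $3,750 = $7,500. 24% of the $12,950 excess over $22,700 is $3,108; credit = $7,500 − $3,108 = $4,392.
Commuter Credit: $35,650 is at or below the $213,400 threshold, so the full $8,800 applies.
Tuition Credit: income exceeds $29,900 by $5,750, which is 6 full-or-partial $1,000 increments; reduction = 6 × $65 = $390, leaving $4,290.
Dependent Care Credit: $35,650 is below the $60,400 cutoff, so the full $7,875 applies.
Total: $4,392 + $8,800 + $4,290 + $7,875 = $25,357.

$25,357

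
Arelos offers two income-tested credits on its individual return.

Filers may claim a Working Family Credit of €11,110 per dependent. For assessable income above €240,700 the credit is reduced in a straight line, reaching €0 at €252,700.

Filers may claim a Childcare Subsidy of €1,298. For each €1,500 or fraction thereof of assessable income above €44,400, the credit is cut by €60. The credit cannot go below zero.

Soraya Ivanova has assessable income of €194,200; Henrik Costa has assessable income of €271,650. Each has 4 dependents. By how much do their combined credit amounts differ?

€44,440

Soraya (€194,200): Working Family Credit: base = 4 × €11,110 = €44,440. €194,200 is at or below the €240,700 threshold, so the full €44,440 applies. Childcare Subsidy: income exceeds €44,400 by €149,800 → 100 increments × €60 = €6,000 ≥ base, so the credit is €0. total €44,440 + €0 = €44,440
Henrik (€271,650): Working Family Credit: base = 4 × €11,110 = €44,440. €271,650 is at or above €252,700, so the credit is €0. Childcare Subsidy: income exceeds €44,400 by €227,250 → 152 increments × €60 = €9,120 ≥ base, so the credit is €0. total €0 + €0 = €0
Difference: |€44,440 − €0| = €44,440.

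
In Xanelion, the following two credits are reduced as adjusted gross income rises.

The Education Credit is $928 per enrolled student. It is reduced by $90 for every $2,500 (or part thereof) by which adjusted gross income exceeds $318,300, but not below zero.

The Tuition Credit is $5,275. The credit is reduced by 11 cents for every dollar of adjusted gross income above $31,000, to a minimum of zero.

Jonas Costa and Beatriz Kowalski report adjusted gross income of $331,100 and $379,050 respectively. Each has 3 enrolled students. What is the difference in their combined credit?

Jonas ($331,100): Education Credit: base = 3 × $928 = $2,784. income exceeds $318,300 by $12,800, which is 6 full-or-partial $2,500 increments; reduction = 6 × $90 = $540, leaving $2,244. Tuition Credit: 11% of the $300,100 excess over $31,000 is $33,011 ≥ base, so the credit is $0. total $2,244 + $0 = $2,244
Beatriz ($379,050): Education Credit: base = 3 × $928 = $2,784. income exceeds $318,300 by $60,750, which is 25 full-or-partial $2,500 increments; reduction = 25 × $90 = $2,250, leaving $534. Tuition Credit: 11% of the $348,050 excess over $31,000 is $38,285.50 ≥ base, so the credit is $0. total $534 + $0 = $534
Difference: |$2,244 − $534| = $1,710.

$1,710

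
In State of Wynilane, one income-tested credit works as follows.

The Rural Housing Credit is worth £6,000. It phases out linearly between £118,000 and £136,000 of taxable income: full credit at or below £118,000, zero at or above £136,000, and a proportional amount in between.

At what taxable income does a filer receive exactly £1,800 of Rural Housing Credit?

£1,800 is 1,800/6,000 of the full £6,000, so 4,200/6,000 of the £18,000 range has been used: income = £118,000 + £18,000 × 4,200/6,000 = £130,600.

£130,600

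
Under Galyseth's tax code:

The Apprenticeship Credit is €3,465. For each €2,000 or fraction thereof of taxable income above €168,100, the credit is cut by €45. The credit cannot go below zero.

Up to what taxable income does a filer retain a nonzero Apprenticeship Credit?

After 76 increments the reduction is 76 × €45 = €3,420, leaving €45; one more increment wipes it out. Increment 76 ends at excess 76 × €2,000 = €152,000, so the highest qualifying income is €168,100 + €152,000 = €320,100.

€320,100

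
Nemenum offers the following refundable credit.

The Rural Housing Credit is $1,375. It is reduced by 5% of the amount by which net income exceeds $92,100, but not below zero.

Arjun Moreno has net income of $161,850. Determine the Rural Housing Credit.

$0

Rural Housing Credit: 5% of the $69,750 excess over $92,100 is $3,487.50 ≥ base, so the credit is $0.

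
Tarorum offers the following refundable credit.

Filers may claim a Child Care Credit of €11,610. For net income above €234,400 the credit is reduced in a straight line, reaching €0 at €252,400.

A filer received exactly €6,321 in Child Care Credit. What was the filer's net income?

€6,321 is 6,321/11,610 of the full €11,610, so 5,289/11,610 of the €18,000 range has been used: income = €234,400 + €18,000 × 5,289/11,610 = €242,600.

€242,600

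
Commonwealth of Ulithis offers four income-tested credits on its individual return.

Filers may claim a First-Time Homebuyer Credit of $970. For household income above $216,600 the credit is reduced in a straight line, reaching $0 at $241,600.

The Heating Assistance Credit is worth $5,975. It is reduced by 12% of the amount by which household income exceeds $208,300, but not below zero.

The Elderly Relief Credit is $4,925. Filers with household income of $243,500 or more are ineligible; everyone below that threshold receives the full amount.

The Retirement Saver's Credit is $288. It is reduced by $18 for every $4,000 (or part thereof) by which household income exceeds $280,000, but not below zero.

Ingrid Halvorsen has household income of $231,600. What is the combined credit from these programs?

First-Time Homebuyer Credit: $231,600 is $15,000 into a $25,000 phase-out range, leaving 10,000/25,000 of the credit: $970 × 10,000/25,000 = $388.
Heating Assistance Credit: 12% of the $23,300 excess over $208,300 is $2,796; credit = $5,975 − $2,796 = $3,179.
Elderly Relief Credit: $231,600 is below the $243,500 cutoff, so the full $4,925 applies.
Retirement Saver's Credit: $231,600 is at or below the $280,000 threshold, so the full $288 applies.
Total: $388 + $3,179 + $4,925 + $288 = $8,780.

$8,780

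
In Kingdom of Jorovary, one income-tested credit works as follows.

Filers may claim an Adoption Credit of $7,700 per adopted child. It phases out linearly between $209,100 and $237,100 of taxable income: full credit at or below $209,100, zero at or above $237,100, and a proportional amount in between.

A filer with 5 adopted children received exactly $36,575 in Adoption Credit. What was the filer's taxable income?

$210,500

Full credit = 5 × $7,700 = $38,500.
$36,575 is 36,575/38,500 of the full $38,500, so 1,925/38,500 of the $28,000 range has been used: income = $209,100 + $28,000 × 1,925/38,500 = $210,500.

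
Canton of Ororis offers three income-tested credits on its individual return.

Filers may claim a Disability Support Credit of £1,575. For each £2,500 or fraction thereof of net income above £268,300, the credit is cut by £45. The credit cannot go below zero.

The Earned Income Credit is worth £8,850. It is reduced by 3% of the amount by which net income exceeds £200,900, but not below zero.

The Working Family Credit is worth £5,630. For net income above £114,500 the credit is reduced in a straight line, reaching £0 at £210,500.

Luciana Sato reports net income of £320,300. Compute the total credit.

£5,898

Disability Support Credit: income exceeds £268,300 by £52,000, which is 21 full-or-partial £2,500 increments; reduction = 21 × £45 = £945, leaving £630.
Earned Income Credit: 3% of the £119,400 excess over £200,900 is £3,582; credit = £8,850 − £3,582 = £5,268.
Working Family Credit: £320,300 is at or above £210,500, so the credit is £0.
Total: £630 + £5,268 + £0 = £5,898.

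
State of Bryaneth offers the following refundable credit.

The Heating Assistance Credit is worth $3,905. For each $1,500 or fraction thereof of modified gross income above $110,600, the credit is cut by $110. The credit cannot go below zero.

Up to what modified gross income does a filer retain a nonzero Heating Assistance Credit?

$163,100

After 35 increments the reduction is 35 × $110 = $3,850, leaving $55; one more increment wipes it out. Increment 35 ends at excess 35 × $1,500 = $52,500, so the highest qualifying income is $110,600 + $52,500 = $163,100.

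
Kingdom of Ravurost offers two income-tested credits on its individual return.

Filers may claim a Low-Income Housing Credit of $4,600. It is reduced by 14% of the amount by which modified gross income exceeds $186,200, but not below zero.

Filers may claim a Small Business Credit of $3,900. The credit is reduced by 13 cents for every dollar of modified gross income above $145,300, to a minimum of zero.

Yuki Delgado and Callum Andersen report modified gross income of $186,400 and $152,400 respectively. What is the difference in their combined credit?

Yuki ($186,400): Low-Income Housing Credit: 14% of the $200 excess over $186,200 is $28; credit = $4,600 − $28 = $4,572. Small Business Credit: 13% of the $41,100 excess over $145,300 is $5,343 ≥ base, so the credit is $0. total $4,572 + $0 = $4,572
Callum ($152,400): Low-Income Housing Credit: $152,400 is at or below the $186,200 threshold, so the full $4,600 applies. Small Business Credit: 13% of the $7,100 excess over $145,300 is $923; credit = $3,900 − $923 = $2,977. total $4,600 + $2,977 = $7,577
Difference: |$4,572 − $7,577| = $3,005.

$3,005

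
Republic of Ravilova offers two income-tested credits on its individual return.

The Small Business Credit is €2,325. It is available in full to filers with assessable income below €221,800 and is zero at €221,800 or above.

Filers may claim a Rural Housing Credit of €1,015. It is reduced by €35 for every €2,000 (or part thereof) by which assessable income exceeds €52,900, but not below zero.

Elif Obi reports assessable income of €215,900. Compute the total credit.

€2,325

Small Business Credit: €215,900 is below the €221,800 cutoff, so the full €2,325 applies.
Rural Housing Credit: income exceeds €52,900 by €163,000 → 82 increments × €35 = €2,870 ≥ base, so the credit is €0.
Total: €2,325 + €0 = €2,325.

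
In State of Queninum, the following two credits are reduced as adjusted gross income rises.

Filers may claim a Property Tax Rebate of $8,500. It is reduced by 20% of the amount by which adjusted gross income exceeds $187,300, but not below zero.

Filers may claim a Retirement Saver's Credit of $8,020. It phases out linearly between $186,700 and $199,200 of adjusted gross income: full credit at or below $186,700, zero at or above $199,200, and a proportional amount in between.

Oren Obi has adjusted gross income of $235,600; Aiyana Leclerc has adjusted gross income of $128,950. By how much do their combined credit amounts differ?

Oren ($235,600): Property Tax Rebate: 20% of the $48,300 excess over $187,300 is $9,660 ≥ base, so the credit is $0. Retirement Saver's Credit: $235,600 is at or above $199,200, so the credit is $0. total $0 + $0 = $0
Aiyana ($128,950): Property Tax Rebate: $128,950 is at or below the $187,300 threshold, so the full $8,500 applies. Retirement Saver's Credit: $128,950 is at or below the $186,700 threshold, so the full $8,020 applies. total $8,500 + $8,020 = $16,520
Difference: |$0 − $16,520| = $16,520.

$16,520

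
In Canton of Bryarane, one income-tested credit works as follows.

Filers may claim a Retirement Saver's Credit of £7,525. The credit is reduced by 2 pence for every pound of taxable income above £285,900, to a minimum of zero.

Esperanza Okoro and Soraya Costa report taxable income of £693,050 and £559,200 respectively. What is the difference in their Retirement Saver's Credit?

Esperanza (£693,050): Retirement Saver's Credit: 2% of the £407,150 excess over £285,900 is £8,143 ≥ base, so the credit is £0.
Soraya (£559,200): Retirement Saver's Credit: 2% of the £273,300 excess over £285,900 is £5,466; credit = £7,525 − £5,466 = £2,059.
Difference: |£0 − £2,059| = £2,059.

£2,059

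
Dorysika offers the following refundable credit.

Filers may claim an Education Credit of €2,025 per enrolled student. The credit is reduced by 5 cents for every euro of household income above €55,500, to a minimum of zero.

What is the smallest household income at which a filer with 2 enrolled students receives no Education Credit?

€136,500

Full credit = 2 × €2,025 = €4,050.
The credit falls by 5% of each euro above €55,500, so it reaches zero when the excess is €4,050 / 5% = €81,000: income = €55,500 + €81,000 = €136,500.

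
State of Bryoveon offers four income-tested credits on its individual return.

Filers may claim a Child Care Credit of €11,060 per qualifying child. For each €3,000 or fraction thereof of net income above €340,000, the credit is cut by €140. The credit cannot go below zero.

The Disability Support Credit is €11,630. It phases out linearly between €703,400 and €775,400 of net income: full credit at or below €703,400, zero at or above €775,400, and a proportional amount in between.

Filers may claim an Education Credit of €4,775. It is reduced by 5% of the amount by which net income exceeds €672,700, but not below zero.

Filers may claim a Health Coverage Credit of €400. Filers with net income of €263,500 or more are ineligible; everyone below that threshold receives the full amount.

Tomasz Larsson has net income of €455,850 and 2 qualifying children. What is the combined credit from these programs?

€33,065

Child Care Credit: base = 2 × €11,060 = €22,120. income exceeds €340,000 by €115,850, which is 39 full-or-partial €3,000 increments; reduction = 39 × €140 = €5,460, leaving €16,660.
Disability Support Credit: €455,850 is at or below the €703,400 threshold, so the full €11,630 applies.
Education Credit: €455,850 is at or below the €672,700 threshold, so the full €4,775 applies.
Health Coverage Credit: €455,850 meets or exceeds the €263,500 cutoff, so the credit is €0.
Total: €16,660 + €11,630 + €4,775 + €0 = €33,065.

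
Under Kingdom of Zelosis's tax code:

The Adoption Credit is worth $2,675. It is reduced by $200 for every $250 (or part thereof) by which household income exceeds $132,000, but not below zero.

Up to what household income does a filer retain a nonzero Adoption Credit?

After 13 increments the reduction is 13 × $200 = $2,600, leaving $75; one more increment wipes it out. Increment 13 ends at excess 13 × $250 = $3,250, so the highest qualifying income is $132,000 + $3,250 = $135,250.

$135,250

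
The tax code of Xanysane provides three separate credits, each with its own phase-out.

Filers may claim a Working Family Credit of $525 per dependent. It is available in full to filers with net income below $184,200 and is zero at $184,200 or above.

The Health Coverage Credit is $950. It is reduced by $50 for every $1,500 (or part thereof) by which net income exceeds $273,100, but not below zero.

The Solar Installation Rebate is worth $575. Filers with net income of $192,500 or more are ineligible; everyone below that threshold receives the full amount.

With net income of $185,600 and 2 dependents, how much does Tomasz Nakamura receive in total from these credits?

$1,525

Working Family Credit: base = 2 × $525 = $1,050. $185,600 meets or exceeds the $184,200 cutoff, so the credit is $0.
Health Coverage Credit: $185,600 is at or below the $273,100 threshold, so the full $950 applies.
Solar Installation Rebate: $185,600 is below the $192,500 cutoff, so the full $575 applies.
Total: $0 + $950 + $575 = $1,525.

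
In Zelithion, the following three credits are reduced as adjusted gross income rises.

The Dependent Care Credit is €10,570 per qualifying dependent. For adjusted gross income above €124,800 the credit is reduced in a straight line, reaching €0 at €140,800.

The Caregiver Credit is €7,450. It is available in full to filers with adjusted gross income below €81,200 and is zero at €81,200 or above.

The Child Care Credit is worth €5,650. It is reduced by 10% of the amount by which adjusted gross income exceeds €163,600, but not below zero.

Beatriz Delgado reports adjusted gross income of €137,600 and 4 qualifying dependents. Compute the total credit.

Dependent Care Credit: base = 4 × €10,570 = €42,280. €137,600 is €12,800 into a €16,000 phase-out range, leaving 3,200/16,000 of the credit: €42,280 × 3,200/16,000 = €8,456.
Caregiver Credit: €137,600 meets or exceeds the €81,200 cutoff, so the credit is €0.
Child Care Credit: €137,600 is at or below the €163,600 threshold, so the full €5,650 applies.
Total: €8,456 + €0 + €5,650 = €14,106.

€14,106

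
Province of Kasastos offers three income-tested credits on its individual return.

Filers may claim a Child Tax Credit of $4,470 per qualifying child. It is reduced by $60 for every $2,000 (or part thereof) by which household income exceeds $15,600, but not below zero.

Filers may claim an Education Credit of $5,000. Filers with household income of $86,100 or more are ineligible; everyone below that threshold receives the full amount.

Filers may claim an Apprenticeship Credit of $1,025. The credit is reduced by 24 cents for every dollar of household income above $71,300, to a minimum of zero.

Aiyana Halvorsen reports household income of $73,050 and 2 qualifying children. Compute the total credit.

Child Tax Credit: base = 2 × $4,470 = $8,940. income exceeds $15,600 by $57,450, which is 29 full-or-partial $2,000 increments; reduction = 29 × $60 = $1,740, leaving $7,200.
Education Credit: $73,050 is below the $86,100 cutoff, so the full $5,000 applies.
Apprenticeship Credit: 24% of the $1,750 excess over $71,300 is $420; credit = $1,025 − $420 = $605.
Total: $7,200 + $5,000 + $605 = $12,805.

$12,805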